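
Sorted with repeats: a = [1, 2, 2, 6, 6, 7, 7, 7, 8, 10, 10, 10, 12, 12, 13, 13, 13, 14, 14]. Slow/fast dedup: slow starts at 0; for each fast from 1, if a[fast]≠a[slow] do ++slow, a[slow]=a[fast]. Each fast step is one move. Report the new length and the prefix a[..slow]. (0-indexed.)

(s=0,f=1) a[fast]=2≠a[slow]=1 write a[1]=2 → slow++,fast++
(s=1,f=2) a[fast]=2=a[slow] dup → fast++
(s=1,f=3) a[fast]=6≠a[slow]=2 write a[2]=6 → slow++,fast++
(s=2,f=4) a[fast]=6=a[slow] dup → fast++
(s=2,f=5) a[fast]=7≠a[slow]=6 write a[3]=7 → slow++,fast++
(s=3,f=6) a[fast]=7=a[slow] dup → fast++
(s=3,f=7) a[fast]=7=a[slow] dup → fast++
(s=3,f=8) a[fast]=8≠a[slow]=7 write a[4]=8 → slow++,fast++
(s=4,f=9) a[fast]=10≠a[slow]=8 write a[5]=10 → slow++,fast++
(s=5,f=10) a[fast]=10=a[slow] dup → fast++
(s=5,f=11) a[fast]=10=a[slow] dup → fast++
(s=5,f=12) a[fast]=12≠a[slow]=10 write a[6]=12 → slow++,fast++
(s=6,f=13) a[fast]=12=a[slow] dup → fast++
(s=6,f=14) a[fast]=13≠a[slow]=12 write a[7]=13 → slow++,fast++
(s=7,f=15) a[fast]=13=a[slow] dup → fast++
(s=7,f=16) a[fast]=13=a[slow] dup → fast++
(s=7,f=17) a[fast]=14≠a[slow]=13 write a[8]=14 → slow++,fast++
(s=8,f=18) a[fast]=14=a[slow] dup → fast++

length 9; prefix = [1, 2, 6, 7, 8, 10, 12, 13, 14]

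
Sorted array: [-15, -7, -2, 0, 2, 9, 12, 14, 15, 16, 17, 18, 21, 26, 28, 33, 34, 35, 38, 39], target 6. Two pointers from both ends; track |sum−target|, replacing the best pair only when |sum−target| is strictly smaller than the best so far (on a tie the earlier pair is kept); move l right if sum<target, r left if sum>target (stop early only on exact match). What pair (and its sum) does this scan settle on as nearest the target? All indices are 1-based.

pair (-15, 21) with sum 6 (|Δ|=0)

[1,20] -15+39=24 d=18 * → r--
[1,19] -15+38=23 d=17 * → r--
[1,18] -15+35=20 d=14 * → r--
[1,17] -15+34=19 d=13 * → r--
[1,16] -15+33=18 d=12 * → r--
[1,15] -15+28=13 d=7 * → r--
[1,14] -15+26=11 d=5 * → r--
[1,13] -15+21=6 d=0 * → stop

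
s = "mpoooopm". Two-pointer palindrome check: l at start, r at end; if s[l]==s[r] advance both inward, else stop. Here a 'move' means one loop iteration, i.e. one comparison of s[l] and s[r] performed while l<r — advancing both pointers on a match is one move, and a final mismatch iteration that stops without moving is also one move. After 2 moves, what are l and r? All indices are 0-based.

l=0 r=7: 'm'=='m', l++,r--
l=1 r=6: 'p'=='p', l++,r--

l=2, r=5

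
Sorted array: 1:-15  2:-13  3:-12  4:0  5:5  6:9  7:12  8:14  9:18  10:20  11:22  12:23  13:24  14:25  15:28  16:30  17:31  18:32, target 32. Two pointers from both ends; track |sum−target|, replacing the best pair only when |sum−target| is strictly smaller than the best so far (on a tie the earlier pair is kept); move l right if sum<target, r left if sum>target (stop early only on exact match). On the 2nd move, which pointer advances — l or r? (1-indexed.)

l

l=1 r=18: -15+32=17 d=15 *, l++
l=2 r=18: -13+32=19 d=13 *, l++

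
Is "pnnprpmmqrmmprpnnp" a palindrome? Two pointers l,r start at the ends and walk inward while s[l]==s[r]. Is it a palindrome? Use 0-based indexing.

not a palindrome (mismatch at 8,9)

l=0 r=17: 'p'=='p', l++,r--
l=1 r=16: 'n'=='n', l++,r--
l=2 r=15: 'n'=='n', l++,r--
l=3 r=14: 'p'=='p', l++,r--
l=4 r=13: 'r'=='r', l++,r--
l=5 r=12: 'p'=='p', l++,r--
l=6 r=11: 'm'=='m', l++,r--
l=7 r=10: 'm'=='m', l++,r--
l=8 r=9: 'q'!='r', stop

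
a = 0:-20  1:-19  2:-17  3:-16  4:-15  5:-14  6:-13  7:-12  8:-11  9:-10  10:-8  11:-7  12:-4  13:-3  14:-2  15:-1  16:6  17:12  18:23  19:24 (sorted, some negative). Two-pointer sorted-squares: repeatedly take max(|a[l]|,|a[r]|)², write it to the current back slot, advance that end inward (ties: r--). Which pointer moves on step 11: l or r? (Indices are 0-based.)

l=0 r=19: |-20|<=|24| out[19]=576, r--
l=0 r=18: |-20|<=|23| out[18]=529, r--
l=0 r=17: |-20|>|12| out[17]=400, l++
l=1 r=17: |-19|>|12| out[16]=361, l++
l=2 r=17: |-17|>|12| out[15]=289, l++
l=3 r=17: |-16|>|12| out[14]=256, l++
l=4 r=17: |-15|>|12| out[13]=225, l++
l=5 r=17: |-14|>|12| out[12]=196, l++
l=6 r=17: |-13|>|12| out[11]=169, l++
l=7 r=17: |-12|<=|12| out[10]=144, r--
l=7 r=16: |-12|>|6| out[9]=144, l++

l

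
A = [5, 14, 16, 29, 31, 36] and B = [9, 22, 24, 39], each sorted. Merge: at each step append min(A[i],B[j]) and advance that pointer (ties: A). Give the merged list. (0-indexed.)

[5, 9, 14, 16, 22, 24, 29, 31, 36, 39]

[i=0,j=0] A[i]=5<=B[j]=9 take 5 → i++
[i=1,j=0] A[i]=14>B[j]=9 take 9 → j++
[i=1,j=1] A[i]=14<=B[j]=22 take 14 → i++
[i=2,j=1] A[i]=16<=B[j]=22 take 16 → i++
[i=3,j=1] A[i]=29>B[j]=22 take 22 → j++
[i=3,j=2] A[i]=29>B[j]=24 take 24 → j++
[i=3,j=3] A[i]=29<=B[j]=39 take 29 → i++
[i=4,j=3] A[i]=31<=B[j]=39 take 31 → i++
[i=5,j=3] A[i]=36<=B[j]=39 take 36 → i++
[i=6,j=3] A done, take B[j]=39 → j++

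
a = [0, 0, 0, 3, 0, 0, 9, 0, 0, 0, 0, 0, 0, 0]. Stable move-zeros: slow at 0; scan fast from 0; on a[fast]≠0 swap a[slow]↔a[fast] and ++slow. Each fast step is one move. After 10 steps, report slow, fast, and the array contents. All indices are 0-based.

slow=2, fast=10, a=[3, 9, 0, 0, 0, 0, 0, 0, 0, 0, 0, 0, 0, 0]

slow=0 fast=0: a[fast]=0, fast++
slow=0 fast=1: a[fast]=0, fast++
slow=0 fast=2: a[fast]=0, fast++
slow=0 fast=3: a[fast]=3≠0 swap→a[0]=3, slow++,fast++
slow=1 fast=4: a[fast]=0, fast++
slow=1 fast=5: a[fast]=0, fast++
slow=1 fast=6: a[fast]=9≠0 swap→a[1]=9, slow++,fast++
slow=2 fast=7: a[fast]=0, fast++
slow=2 fast=8: a[fast]=0, fast++
slow=2 fast=9: a[fast]=0, fast++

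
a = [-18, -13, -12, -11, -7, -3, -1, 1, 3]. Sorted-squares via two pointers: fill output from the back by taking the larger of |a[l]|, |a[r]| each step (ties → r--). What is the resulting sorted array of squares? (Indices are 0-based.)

[1, 1, 9, 9, 49, 121, 144, 169, 324]

[0,8] |-18|>|3| out[8]=324 → l++
[1,8] |-13|>|3| out[7]=169 → l++
[2,8] |-12|>|3| out[6]=144 → l++
[3,8] |-11|>|3| out[5]=121 → l++
[4,8] |-7|>|3| out[4]=49 → l++
[5,8] |-3|<=|3| out[3]=9 → r--
[5,7] |-3|>|1| out[2]=9 → l++
[6,7] |-1|<=|1| out[1]=1 → r--
[6,6] |-1|<=|-1| out[0]=1 → r--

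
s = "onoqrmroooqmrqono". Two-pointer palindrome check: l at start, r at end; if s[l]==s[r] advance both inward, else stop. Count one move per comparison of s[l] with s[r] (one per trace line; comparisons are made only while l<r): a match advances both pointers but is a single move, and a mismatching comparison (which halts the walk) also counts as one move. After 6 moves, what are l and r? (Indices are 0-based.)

[0,16] 'o'=='o' → l++,r--
[1,15] 'n'=='n' → l++,r--
[2,14] 'o'=='o' → l++,r--
[3,13] 'q'=='q' → l++,r--
[4,12] 'r'=='r' → l++,r--
[5,11] 'm'=='m' → l++,r--

l=6, r=10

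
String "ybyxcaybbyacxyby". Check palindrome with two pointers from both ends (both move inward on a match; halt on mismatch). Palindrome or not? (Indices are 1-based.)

l=1 r=16: 'y'=='y', l++,r--
l=2 r=15: 'b'=='b', l++,r--
l=3 r=14: 'y'=='y', l++,r--
l=4 r=13: 'x'=='x', l++,r--
l=5 r=12: 'c'=='c', l++,r--
l=6 r=11: 'a'=='a', l++,r--
l=7 r=10: 'y'=='y', l++,r--
l=8 r=9: 'b'=='b', l++,r--

palindrome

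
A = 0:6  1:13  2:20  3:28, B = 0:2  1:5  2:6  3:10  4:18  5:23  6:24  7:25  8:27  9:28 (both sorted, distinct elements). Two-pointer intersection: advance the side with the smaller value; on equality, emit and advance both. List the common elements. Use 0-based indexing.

i=0 j=0: 6>2, j++
i=0 j=1: 6>5, j++
i=0 j=2: 6==6 emit, i++,j++
i=1 j=3: 13>10, j++
i=1 j=4: 13<18, i++
i=2 j=4: 20>18, j++
i=2 j=5: 20<23, i++
i=3 j=5: 28>23, j++
i=3 j=6: 28>24, j++
i=3 j=7: 28>25, j++
i=3 j=8: 28>27, j++
i=3 j=9: 28==28 emit, i++,j++

intersection = [6, 28]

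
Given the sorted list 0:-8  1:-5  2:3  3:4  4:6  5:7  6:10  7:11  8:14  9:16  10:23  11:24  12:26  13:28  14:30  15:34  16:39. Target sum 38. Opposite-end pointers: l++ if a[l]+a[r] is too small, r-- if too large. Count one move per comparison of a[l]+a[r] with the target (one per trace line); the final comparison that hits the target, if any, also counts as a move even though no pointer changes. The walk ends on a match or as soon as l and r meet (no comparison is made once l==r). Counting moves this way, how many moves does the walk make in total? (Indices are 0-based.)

l=0 r=16: -8+39=31 <38, l++
l=1 r=16: -5+39=34 <38, l++
l=2 r=16: 3+39=42 >38, r--
l=2 r=15: 3+34=37 <38, l++
l=3 r=15: 4+34=38, found

5 moves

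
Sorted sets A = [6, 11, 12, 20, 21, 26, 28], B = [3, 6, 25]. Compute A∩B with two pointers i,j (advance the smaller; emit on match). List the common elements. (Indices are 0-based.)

intersection = [6]

i=0 j=0: 6>3, j++
i=0 j=1: 6==6 emit, i++,j++
i=1 j=2: 11<25, i++
i=2 j=2: 12<25, i++
i=3 j=2: 20<25, i++
i=4 j=2: 21<25, i++
i=5 j=2: 26>25, j++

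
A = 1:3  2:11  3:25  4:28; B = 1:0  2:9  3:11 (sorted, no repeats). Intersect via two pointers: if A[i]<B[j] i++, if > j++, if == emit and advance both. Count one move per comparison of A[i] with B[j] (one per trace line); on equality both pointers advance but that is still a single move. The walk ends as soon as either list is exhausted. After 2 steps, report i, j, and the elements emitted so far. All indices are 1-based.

i=2, j=2, emitted=[]

i=1 j=1: 3>0, j++
i=1 j=2: 3<9, i++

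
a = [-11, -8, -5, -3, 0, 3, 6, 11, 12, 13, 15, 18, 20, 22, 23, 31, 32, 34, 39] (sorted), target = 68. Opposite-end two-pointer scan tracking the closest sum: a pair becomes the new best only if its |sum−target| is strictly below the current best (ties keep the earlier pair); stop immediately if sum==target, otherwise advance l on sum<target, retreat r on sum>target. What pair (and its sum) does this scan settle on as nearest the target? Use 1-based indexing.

l=1 r=19: -11+39=28 d=40 *, l++
l=2 r=19: -8+39=31 d=37 *, l++
l=3 r=19: -5+39=34 d=34 *, l++
l=4 r=19: -3+39=36 d=32 *, l++
l=5 r=19: 0+39=39 d=29 *, l++
l=6 r=19: 3+39=42 d=26 *, l++
l=7 r=19: 6+39=45 d=23 *, l++
l=8 r=19: 11+39=50 d=18 *, l++
l=9 r=19: 12+39=51 d=17 *, l++
l=10 r=19: 13+39=52 d=16 *, l++
l=11 r=19: 15+39=54 d=14 *, l++
l=12 r=19: 18+39=57 d=11 *, l++
l=13 r=19: 20+39=59 d=9 *, l++
l=14 r=19: 22+39=61 d=7 *, l++
l=15 r=19: 23+39=62 d=6 *, l++
l=16 r=19: 31+39=70 d=2 *, r--
l=16 r=18: 31+34=65 d=3, l++
l=17 r=18: 32+34=66 d=2, l++

pair (31, 39) with sum 70 (|Δ|=2)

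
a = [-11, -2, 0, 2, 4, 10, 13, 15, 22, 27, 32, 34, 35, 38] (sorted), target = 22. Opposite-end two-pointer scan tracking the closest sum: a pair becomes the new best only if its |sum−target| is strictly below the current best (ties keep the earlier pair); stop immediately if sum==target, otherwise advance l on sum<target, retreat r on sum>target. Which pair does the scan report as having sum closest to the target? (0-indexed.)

pair (0, 22) with sum 22 (|Δ|=0)

[0,13] -11+38=27 d=5 * → r--
[0,12] -11+35=24 d=2 * → r--
[0,11] -11+34=23 d=1 * → r--
[0,10] -11+32=21 d=1 → l++
[1,10] -2+32=30 d=8 → r--
[1,9] -2+27=25 d=3 → r--
[1,8] -2+22=20 d=2 → l++
[2,8] 0+22=22 d=0 * → stop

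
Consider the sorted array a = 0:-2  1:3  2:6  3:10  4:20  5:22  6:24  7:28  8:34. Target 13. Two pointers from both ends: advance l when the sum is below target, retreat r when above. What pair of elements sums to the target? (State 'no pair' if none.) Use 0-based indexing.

(3, 10)

l=0 r=8: -2+34=32 >13, r--
l=0 r=7: -2+28=26 >13, r--
l=0 r=6: -2+24=22 >13, r--
l=0 r=5: -2+22=20 >13, r--
l=0 r=4: -2+20=18 >13, r--
l=0 r=3: -2+10=8 <13, l++
l=1 r=3: 3+10=13, found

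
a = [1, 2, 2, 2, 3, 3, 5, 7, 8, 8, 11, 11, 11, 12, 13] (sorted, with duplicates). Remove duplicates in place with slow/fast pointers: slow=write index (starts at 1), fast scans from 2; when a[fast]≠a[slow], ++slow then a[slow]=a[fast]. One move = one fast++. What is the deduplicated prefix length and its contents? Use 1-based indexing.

length 9; prefix = [1, 2, 3, 5, 7, 8, 11, 12, 13]

(s=1,f=2) a[fast]=2≠a[slow]=1 write a[2]=2 → slow++,fast++
(s=2,f=3) a[fast]=2=a[slow] dup → fast++
(s=2,f=4) a[fast]=2=a[slow] dup → fast++
(s=2,f=5) a[fast]=3≠a[slow]=2 write a[3]=3 → slow++,fast++
(s=3,f=6) a[fast]=3=a[slow] dup → fast++
(s=3,f=7) a[fast]=5≠a[slow]=3 write a[4]=5 → slow++,fast++
(s=4,f=8) a[fast]=7≠a[slow]=5 write a[5]=7 → slow++,fast++
(s=5,f=9) a[fast]=8≠a[slow]=7 write a[6]=8 → slow++,fast++
(s=6,f=10) a[fast]=8=a[slow] dup → fast++
(s=6,f=11) a[fast]=11≠a[slow]=8 write a[7]=11 → slow++,fast++
(s=7,f=12) a[fast]=11=a[slow] dup → fast++
(s=7,f=13) a[fast]=11=a[slow] dup → fast++
(s=7,f=14) a[fast]=12≠a[slow]=11 write a[8]=12 → slow++,fast++
(s=8,f=15) a[fast]=13≠a[slow]=12 write a[9]=13 → slow++,fast++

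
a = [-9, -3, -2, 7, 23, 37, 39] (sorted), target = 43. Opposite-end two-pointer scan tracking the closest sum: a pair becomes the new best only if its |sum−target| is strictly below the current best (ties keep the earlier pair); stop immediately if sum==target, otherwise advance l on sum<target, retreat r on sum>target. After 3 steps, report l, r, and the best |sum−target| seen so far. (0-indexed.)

[0,6] -9+39=30 d=13 * → l++
[1,6] -3+39=36 d=7 * → l++
[2,6] -2+39=37 d=6 * → l++

l=3, r=6, best |Δ|=6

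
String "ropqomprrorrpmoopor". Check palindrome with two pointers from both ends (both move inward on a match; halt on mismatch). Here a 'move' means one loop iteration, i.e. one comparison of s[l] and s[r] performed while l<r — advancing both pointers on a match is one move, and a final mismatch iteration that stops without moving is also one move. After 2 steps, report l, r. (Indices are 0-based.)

l=2, r=16

[0,18] 'r'=='r' → l++,r--
[1,17] 'o'=='o' → l++,r--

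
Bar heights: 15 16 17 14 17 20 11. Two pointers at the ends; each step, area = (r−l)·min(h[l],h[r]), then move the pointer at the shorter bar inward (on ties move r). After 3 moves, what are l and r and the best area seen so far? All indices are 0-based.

[0,6] min(15,11)*6=66 best=66 * → r--
[0,5] min(15,20)*5=75 best=75 * → l++
[1,5] min(16,20)*4=64 best=75 → l++

l=2, r=5, best area=75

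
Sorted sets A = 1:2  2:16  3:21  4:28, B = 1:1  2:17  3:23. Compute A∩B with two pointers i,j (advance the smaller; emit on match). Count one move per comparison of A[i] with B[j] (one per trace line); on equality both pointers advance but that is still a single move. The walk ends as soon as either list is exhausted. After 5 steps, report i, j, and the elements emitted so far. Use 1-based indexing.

i=4, j=3, emitted=[]

i=1 j=1: 2>1, j++
i=1 j=2: 2<17, i++
i=2 j=2: 16<17, i++
i=3 j=2: 21>17, j++
i=3 j=3: 21<23, i++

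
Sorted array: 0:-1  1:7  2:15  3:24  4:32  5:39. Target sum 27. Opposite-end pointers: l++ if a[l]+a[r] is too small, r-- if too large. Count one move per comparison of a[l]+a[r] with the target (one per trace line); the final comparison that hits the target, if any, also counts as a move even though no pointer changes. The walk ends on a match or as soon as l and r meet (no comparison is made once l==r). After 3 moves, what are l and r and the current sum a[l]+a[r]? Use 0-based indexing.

l=1, r=3, sum=31

[0,5] -1+39=38 >27 → r--
[0,4] -1+32=31 >27 → r--
[0,3] -1+24=23 <27 → l++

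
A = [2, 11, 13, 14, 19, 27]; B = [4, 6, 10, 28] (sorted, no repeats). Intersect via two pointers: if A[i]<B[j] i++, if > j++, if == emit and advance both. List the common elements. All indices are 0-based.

i=0 j=0: 2<4, i++
i=1 j=0: 11>4, j++
i=1 j=1: 11>6, j++
i=1 j=2: 11>10, j++
i=1 j=3: 11<28, i++
i=2 j=3: 13<28, i++
i=3 j=3: 14<28, i++
i=4 j=3: 19<28, i++
i=5 j=3: 27<28, i++

intersection = []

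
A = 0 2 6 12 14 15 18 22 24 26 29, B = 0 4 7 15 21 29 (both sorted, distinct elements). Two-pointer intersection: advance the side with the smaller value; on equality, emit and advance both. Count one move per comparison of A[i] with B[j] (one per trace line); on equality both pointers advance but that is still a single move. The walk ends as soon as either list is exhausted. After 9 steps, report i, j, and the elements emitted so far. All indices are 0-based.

i=7, j=4, emitted=[0, 15]

[i=0,j=0] 0==0 emit → i++,j++
[i=1,j=1] 2<4 → i++
[i=2,j=1] 6>4 → j++
[i=2,j=2] 6<7 → i++
[i=3,j=2] 12>7 → j++
[i=3,j=3] 12<15 → i++
[i=4,j=3] 14<15 → i++
[i=5,j=3] 15==15 emit → i++,j++
[i=6,j=4] 18<21 → i++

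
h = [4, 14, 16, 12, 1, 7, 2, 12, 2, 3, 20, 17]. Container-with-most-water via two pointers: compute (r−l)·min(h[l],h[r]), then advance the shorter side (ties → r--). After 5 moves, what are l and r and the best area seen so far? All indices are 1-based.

l=6, r=12, best area=144

l=1 r=12: min(4,17)*11=44 best=44 *, l++
l=2 r=12: min(14,17)*10=140 best=140 *, l++
l=3 r=12: min(16,17)*9=144 best=144 *, l++
l=4 r=12: min(12,17)*8=96 best=144, l++
l=5 r=12: min(1,17)*7=7 best=144, l++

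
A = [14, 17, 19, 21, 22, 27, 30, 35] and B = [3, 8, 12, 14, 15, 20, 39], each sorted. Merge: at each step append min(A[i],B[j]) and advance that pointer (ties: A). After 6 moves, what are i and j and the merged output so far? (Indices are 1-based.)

i=2, j=6, merged so far=[3, 8, 12, 14, 14, 15]

[i=1,j=1] A[i]=14>B[j]=3 take 3 → j++
[i=1,j=2] A[i]=14>B[j]=8 take 8 → j++
[i=1,j=3] A[i]=14>B[j]=12 take 12 → j++
[i=1,j=4] A[i]=14<=B[j]=14 take 14 → i++
[i=2,j=4] A[i]=17>B[j]=14 take 14 → j++
[i=2,j=5] A[i]=17>B[j]=15 take 15 → j++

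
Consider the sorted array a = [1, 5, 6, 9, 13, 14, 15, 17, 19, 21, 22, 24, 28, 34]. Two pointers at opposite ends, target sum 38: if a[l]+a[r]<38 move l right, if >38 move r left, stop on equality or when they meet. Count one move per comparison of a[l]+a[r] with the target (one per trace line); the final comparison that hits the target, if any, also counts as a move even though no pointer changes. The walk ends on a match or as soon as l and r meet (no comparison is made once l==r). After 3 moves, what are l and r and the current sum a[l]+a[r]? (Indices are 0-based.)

l=0 r=13: 1+34=35 <38, l++
l=1 r=13: 5+34=39 >38, r--
l=1 r=12: 5+28=33 <38, l++

l=2, r=12, sum=34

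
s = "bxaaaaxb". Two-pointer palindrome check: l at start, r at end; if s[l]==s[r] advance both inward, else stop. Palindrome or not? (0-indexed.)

l=0 r=7: 'b'=='b', l++,r--
l=1 r=6: 'x'=='x', l++,r--
l=2 r=5: 'a'=='a', l++,r--
l=3 r=4: 'a'=='a', l++,r--

palindrome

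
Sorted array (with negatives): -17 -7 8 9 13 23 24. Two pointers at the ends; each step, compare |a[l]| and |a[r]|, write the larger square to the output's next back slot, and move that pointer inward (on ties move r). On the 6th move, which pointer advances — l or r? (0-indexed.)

l=0 r=6: |-17|<=|24| out[6]=576, r--
l=0 r=5: |-17|<=|23| out[5]=529, r--
l=0 r=4: |-17|>|13| out[4]=289, l++
l=1 r=4: |-7|<=|13| out[3]=169, r--
l=1 r=3: |-7|<=|9| out[2]=81, r--
l=1 r=2: |-7|<=|8| out[1]=64, r--

r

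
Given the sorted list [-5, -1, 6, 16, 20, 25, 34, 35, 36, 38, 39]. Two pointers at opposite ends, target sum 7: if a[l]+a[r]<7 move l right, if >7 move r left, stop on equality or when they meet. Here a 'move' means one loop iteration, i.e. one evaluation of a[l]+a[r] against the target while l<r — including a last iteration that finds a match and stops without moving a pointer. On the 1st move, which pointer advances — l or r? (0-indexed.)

[0,10] -5+39=34 >7 → r--

r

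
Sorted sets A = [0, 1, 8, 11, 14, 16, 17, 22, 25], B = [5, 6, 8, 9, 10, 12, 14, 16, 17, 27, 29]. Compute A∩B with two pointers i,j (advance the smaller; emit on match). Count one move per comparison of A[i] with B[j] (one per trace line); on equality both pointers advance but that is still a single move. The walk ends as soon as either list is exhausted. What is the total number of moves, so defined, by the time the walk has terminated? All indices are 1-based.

i=1 j=1: 0<5, i++
i=2 j=1: 1<5, i++
i=3 j=1: 8>5, j++
i=3 j=2: 8>6, j++
i=3 j=3: 8==8 emit, i++,j++
i=4 j=4: 11>9, j++
i=4 j=5: 11>10, j++
i=4 j=6: 11<12, i++
i=5 j=6: 14>12, j++
i=5 j=7: 14==14 emit, i++,j++
i=6 j=8: 16==16 emit, i++,j++
i=7 j=9: 17==17 emit, i++,j++
i=8 j=10: 22<27, i++
i=9 j=10: 25<27, i++

14 moves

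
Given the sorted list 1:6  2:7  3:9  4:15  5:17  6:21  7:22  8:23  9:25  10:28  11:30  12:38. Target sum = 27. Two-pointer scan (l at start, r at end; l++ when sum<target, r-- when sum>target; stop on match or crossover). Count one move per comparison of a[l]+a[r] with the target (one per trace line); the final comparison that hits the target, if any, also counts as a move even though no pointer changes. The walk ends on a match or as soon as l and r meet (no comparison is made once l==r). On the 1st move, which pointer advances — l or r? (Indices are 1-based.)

r

[1,12] 6+38=44 >27 → r--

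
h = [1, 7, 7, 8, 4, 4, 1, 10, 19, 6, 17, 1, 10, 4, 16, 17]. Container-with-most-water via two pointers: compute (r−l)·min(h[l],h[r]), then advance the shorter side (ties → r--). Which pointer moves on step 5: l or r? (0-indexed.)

l=0 r=15: min(1,17)*15=15 best=15 *, l++
l=1 r=15: min(7,17)*14=98 best=98 *, l++
l=2 r=15: min(7,17)*13=91 best=98, l++
l=3 r=15: min(8,17)*12=96 best=98, l++
l=4 r=15: min(4,17)*11=44 best=98, l++

l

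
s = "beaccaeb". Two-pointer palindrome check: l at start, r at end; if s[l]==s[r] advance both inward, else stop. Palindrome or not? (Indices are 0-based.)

l=0 r=7: 'b'=='b', l++,r--
l=1 r=6: 'e'=='e', l++,r--
l=2 r=5: 'a'=='a', l++,r--
l=3 r=4: 'c'=='c', l++,r--

palindrome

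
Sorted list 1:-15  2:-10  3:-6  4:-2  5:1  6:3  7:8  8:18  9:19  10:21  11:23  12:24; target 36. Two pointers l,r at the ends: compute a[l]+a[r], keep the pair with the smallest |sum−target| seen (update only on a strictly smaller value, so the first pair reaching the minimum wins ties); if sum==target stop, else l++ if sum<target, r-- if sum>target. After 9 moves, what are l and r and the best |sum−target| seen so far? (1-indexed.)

l=1 r=12: -15+24=9 d=27 *, l++
l=2 r=12: -10+24=14 d=22 *, l++
l=3 r=12: -6+24=18 d=18 *, l++
l=4 r=12: -2+24=22 d=14 *, l++
l=5 r=12: 1+24=25 d=11 *, l++
l=6 r=12: 3+24=27 d=9 *, l++
l=7 r=12: 8+24=32 d=4 *, l++
l=8 r=12: 18+24=42 d=6, r--
l=8 r=11: 18+23=41 d=5, r--

l=8, r=10, best |Δ|=4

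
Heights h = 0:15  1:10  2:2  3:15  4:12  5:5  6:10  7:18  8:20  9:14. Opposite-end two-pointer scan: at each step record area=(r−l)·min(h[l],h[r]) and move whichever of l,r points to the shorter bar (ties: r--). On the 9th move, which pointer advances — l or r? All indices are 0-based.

[0,9] min(15,14)*9=126 best=126 * → r--
[0,8] min(15,20)*8=120 best=126 → l++
[1,8] min(10,20)*7=70 best=126 → l++
[2,8] min(2,20)*6=12 best=126 → l++
[3,8] min(15,20)*5=75 best=126 → l++
[4,8] min(12,20)*4=48 best=126 → l++
[5,8] min(5,20)*3=15 best=126 → l++
[6,8] min(10,20)*2=20 best=126 → l++
[7,8] min(18,20)*1=18 best=126 → l++

l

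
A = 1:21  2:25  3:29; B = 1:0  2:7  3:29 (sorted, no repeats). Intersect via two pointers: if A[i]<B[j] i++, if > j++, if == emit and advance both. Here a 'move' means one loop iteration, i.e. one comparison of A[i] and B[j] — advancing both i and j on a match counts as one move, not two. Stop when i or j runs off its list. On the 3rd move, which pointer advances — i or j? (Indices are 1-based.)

[i=1,j=1] 21>0 → j++
[i=1,j=2] 21>7 → j++
[i=1,j=3] 21<29 → i++

i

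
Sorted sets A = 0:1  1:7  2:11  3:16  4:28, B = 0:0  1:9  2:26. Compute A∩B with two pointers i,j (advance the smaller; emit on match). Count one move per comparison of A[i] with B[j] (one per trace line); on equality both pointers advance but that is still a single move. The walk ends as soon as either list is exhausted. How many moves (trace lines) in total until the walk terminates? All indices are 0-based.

7 moves

[i=0,j=0] 1>0 → j++
[i=0,j=1] 1<9 → i++
[i=1,j=1] 7<9 → i++
[i=2,j=1] 11>9 → j++
[i=2,j=2] 11<26 → i++
[i=3,j=2] 16<26 → i++
[i=4,j=2] 28>26 → j++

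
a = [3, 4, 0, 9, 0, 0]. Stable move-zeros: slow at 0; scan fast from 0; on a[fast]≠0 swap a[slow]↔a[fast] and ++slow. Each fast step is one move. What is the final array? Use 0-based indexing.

[3, 4, 9, 0, 0, 0]

(s=0,f=0) a[fast]=3≠0 swap→a[0]=3 → slow++,fast++
(s=1,f=1) a[fast]=4≠0 swap→a[1]=4 → slow++,fast++
(s=2,f=2) a[fast]=0 → fast++
(s=2,f=3) a[fast]=9≠0 swap→a[2]=9 → slow++,fast++
(s=3,f=4) a[fast]=0 → fast++
(s=3,f=5) a[fast]=0 → fast++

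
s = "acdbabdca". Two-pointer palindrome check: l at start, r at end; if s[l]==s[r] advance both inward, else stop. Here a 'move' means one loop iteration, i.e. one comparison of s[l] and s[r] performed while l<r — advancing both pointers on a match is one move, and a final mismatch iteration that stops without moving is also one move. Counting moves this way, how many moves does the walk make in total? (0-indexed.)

4 moves

l=0 r=8: 'a'=='a', l++,r--
l=1 r=7: 'c'=='c', l++,r--
l=2 r=6: 'd'=='d', l++,r--
l=3 r=5: 'b'=='b', l++,r--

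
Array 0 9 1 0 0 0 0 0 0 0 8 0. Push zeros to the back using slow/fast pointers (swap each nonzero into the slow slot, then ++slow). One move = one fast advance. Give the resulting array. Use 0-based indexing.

[9, 1, 8, 0, 0, 0, 0, 0, 0, 0, 0, 0]

(s=0,f=0) a[fast]=0 → fast++
(s=0,f=1) a[fast]=9≠0 swap→a[0]=9 → slow++,fast++
(s=1,f=2) a[fast]=1≠0 swap→a[1]=1 → slow++,fast++
(s=2,f=3) a[fast]=0 → fast++
(s=2,f=4) a[fast]=0 → fast++
(s=2,f=5) a[fast]=0 → fast++
(s=2,f=6) a[fast]=0 → fast++
(s=2,f=7) a[fast]=0 → fast++
(s=2,f=8) a[fast]=0 → fast++
(s=2,f=9) a[fast]=0 → fast++
(s=2,f=10) a[fast]=8≠0 swap→a[2]=8 → slow++,fast++
(s=3,f=11) a[fast]=0 → fast++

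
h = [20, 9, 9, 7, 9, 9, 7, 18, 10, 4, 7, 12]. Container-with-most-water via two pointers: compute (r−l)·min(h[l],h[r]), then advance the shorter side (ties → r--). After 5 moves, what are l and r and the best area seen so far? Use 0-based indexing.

l=0, r=6, best area=132

l=0 r=11: min(20,12)*11=132 best=132 *, r--
l=0 r=10: min(20,7)*10=70 best=132, r--
l=0 r=9: min(20,4)*9=36 best=132, r--
l=0 r=8: min(20,10)*8=80 best=132, r--
l=0 r=7: min(20,18)*7=126 best=132, r--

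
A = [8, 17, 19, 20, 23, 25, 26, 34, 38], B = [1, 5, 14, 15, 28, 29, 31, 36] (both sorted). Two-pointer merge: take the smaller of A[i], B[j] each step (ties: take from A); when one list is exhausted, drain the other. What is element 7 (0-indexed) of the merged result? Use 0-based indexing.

merged[7] = 20

[i=0,j=0] A[i]=8>B[j]=1 take 1 → j++
[i=0,j=1] A[i]=8>B[j]=5 take 5 → j++
[i=0,j=2] A[i]=8<=B[j]=14 take 8 → i++
[i=1,j=2] A[i]=17>B[j]=14 take 14 → j++
[i=1,j=3] A[i]=17>B[j]=15 take 15 → j++
[i=1,j=4] A[i]=17<=B[j]=28 take 17 → i++
[i=2,j=4] A[i]=19<=B[j]=28 take 19 → i++
[i=3,j=4] A[i]=20<=B[j]=28 take 20 → i++
[i=4,j=4] A[i]=23<=B[j]=28 take 23 → i++
[i=5,j=4] A[i]=25<=B[j]=28 take 25 → i++
[i=6,j=4] A[i]=26<=B[j]=28 take 26 → i++
[i=7,j=4] A[i]=34>B[j]=28 take 28 → j++
[i=7,j=5] A[i]=34>B[j]=29 take 29 → j++
[i=7,j=6] A[i]=34>B[j]=31 take 31 → j++
[i=7,j=7] A[i]=34<=B[j]=36 take 34 → i++
[i=8,j=7] A[i]=38>B[j]=36 take 36 → j++
[i=8,j=8] B done, take A[i]=38 → i++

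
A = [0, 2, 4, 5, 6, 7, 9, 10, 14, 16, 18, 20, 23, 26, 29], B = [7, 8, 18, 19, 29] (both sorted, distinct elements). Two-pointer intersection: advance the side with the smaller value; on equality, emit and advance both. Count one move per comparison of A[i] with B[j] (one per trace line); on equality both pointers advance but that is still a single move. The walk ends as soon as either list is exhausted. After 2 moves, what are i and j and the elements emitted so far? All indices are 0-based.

i=2, j=0, emitted=[]

i=0 j=0: 0<7, i++
i=1 j=0: 2<7, i++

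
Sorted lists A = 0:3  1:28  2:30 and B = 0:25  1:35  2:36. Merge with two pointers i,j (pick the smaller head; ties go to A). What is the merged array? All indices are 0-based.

[3, 25, 28, 30, 35, 36]

[i=0,j=0] A[i]=3<=B[j]=25 take 3 → i++
[i=1,j=0] A[i]=28>B[j]=25 take 25 → j++
[i=1,j=1] A[i]=28<=B[j]=35 take 28 → i++
[i=2,j=1] A[i]=30<=B[j]=35 take 30 → i++
[i=3,j=1] A done, take B[j]=35 → j++
[i=3,j=2] A done, take B[j]=36 → j++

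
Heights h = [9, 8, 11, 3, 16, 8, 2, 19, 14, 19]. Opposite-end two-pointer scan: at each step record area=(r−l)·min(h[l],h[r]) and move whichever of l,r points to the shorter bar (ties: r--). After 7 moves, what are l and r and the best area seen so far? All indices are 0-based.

l=0 r=9: min(9,19)*9=81 best=81 *, l++
l=1 r=9: min(8,19)*8=64 best=81, l++
l=2 r=9: min(11,19)*7=77 best=81, l++
l=3 r=9: min(3,19)*6=18 best=81, l++
l=4 r=9: min(16,19)*5=80 best=81, l++
l=5 r=9: min(8,19)*4=32 best=81, l++
l=6 r=9: min(2,19)*3=6 best=81, l++

l=7, r=9, best area=81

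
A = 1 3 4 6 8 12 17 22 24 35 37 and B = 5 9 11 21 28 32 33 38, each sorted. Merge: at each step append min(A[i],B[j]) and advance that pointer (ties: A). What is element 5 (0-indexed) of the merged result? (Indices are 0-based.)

merged[5] = 8

i=0 j=0: A[i]=1<=B[j]=5 take 1, i++
i=1 j=0: A[i]=3<=B[j]=5 take 3, i++
i=2 j=0: A[i]=4<=B[j]=5 take 4, i++
i=3 j=0: A[i]=6>B[j]=5 take 5, j++
i=3 j=1: A[i]=6<=B[j]=9 take 6, i++
i=4 j=1: A[i]=8<=B[j]=9 take 8, i++
i=5 j=1: A[i]=12>B[j]=9 take 9, j++
i=5 j=2: A[i]=12>B[j]=11 take 11, j++
i=5 j=3: A[i]=12<=B[j]=21 take 12, i++
i=6 j=3: A[i]=17<=B[j]=21 take 17, i++
i=7 j=3: A[i]=22>B[j]=21 take 21, j++
i=7 j=4: A[i]=22<=B[j]=28 take 22, i++
i=8 j=4: A[i]=24<=B[j]=28 take 24, i++
i=9 j=4: A[i]=35>B[j]=28 take 28, j++
i=9 j=5: A[i]=35>B[j]=32 take 32, j++
i=9 j=6: A[i]=35>B[j]=33 take 33, j++
i=9 j=7: A[i]=35<=B[j]=38 take 35, i++
i=10 j=7: A[i]=37<=B[j]=38 take 37, i++
i=11 j=7: A done, take B[j]=38, j++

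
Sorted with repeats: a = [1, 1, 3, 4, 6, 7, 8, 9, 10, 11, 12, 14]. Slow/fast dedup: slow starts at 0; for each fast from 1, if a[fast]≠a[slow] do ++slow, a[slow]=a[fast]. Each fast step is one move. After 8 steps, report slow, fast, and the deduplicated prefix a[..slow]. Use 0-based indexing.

slow=0 fast=1: a[fast]=1=a[slow] dup, fast++
slow=0 fast=2: a[fast]=3≠a[slow]=1 write a[1]=3, slow++,fast++
slow=1 fast=3: a[fast]=4≠a[slow]=3 write a[2]=4, slow++,fast++
slow=2 fast=4: a[fast]=6≠a[slow]=4 write a[3]=6, slow++,fast++
slow=3 fast=5: a[fast]=7≠a[slow]=6 write a[4]=7, slow++,fast++
slow=4 fast=6: a[fast]=8≠a[slow]=7 write a[5]=8, slow++,fast++
slow=5 fast=7: a[fast]=9≠a[slow]=8 write a[6]=9, slow++,fast++
slow=6 fast=8: a[fast]=10≠a[slow]=9 write a[7]=10, slow++,fast++

slow=7, fast=9, prefix=[1, 3, 4, 6, 7, 8, 9, 10]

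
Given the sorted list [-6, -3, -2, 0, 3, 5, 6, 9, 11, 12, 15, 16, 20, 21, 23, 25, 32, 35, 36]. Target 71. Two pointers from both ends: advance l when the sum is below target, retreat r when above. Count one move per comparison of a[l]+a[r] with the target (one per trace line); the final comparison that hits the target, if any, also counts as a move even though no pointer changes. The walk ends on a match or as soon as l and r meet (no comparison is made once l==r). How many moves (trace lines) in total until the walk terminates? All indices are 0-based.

18 moves

l=0 r=18: -6+36=30 <71, l++
l=1 r=18: -3+36=33 <71, l++
l=2 r=18: -2+36=34 <71, l++
l=3 r=18: 0+36=36 <71, l++
l=4 r=18: 3+36=39 <71, l++
l=5 r=18: 5+36=41 <71, l++
l=6 r=18: 6+36=42 <71, l++
l=7 r=18: 9+36=45 <71, l++
l=8 r=18: 11+36=47 <71, l++
l=9 r=18: 12+36=48 <71, l++
l=10 r=18: 15+36=51 <71, l++
l=11 r=18: 16+36=52 <71, l++
l=12 r=18: 20+36=56 <71, l++
l=13 r=18: 21+36=57 <71, l++
l=14 r=18: 23+36=59 <71, l++
l=15 r=18: 25+36=61 <71, l++
l=16 r=18: 32+36=68 <71, l++
l=17 r=18: 35+36=71, found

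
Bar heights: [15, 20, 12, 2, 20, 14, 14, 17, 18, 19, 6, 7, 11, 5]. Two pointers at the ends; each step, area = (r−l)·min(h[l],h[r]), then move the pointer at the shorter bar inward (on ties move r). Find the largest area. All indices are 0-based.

l=0 r=13: min(15,5)*13=65 best=65 *, r--
l=0 r=12: min(15,11)*12=132 best=132 *, r--
l=0 r=11: min(15,7)*11=77 best=132, r--
l=0 r=10: min(15,6)*10=60 best=132, r--
l=0 r=9: min(15,19)*9=135 best=135 *, l++
l=1 r=9: min(20,19)*8=152 best=152 *, r--
l=1 r=8: min(20,18)*7=126 best=152, r--
l=1 r=7: min(20,17)*6=102 best=152, r--
l=1 r=6: min(20,14)*5=70 best=152, r--
l=1 r=5: min(20,14)*4=56 best=152, r--
l=1 r=4: min(20,20)*3=60 best=152, r--
l=1 r=3: min(20,2)*2=4 best=152, r--
l=1 r=2: min(20,12)*1=12 best=152, r--

max area = 152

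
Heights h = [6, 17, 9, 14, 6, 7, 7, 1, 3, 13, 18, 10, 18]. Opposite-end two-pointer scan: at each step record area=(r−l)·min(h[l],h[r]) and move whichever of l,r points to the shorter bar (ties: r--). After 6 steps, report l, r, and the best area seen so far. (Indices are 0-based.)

l=6, r=12, best area=187

l=0 r=12: min(6,18)*12=72 best=72 *, l++
l=1 r=12: min(17,18)*11=187 best=187 *, l++
l=2 r=12: min(9,18)*10=90 best=187, l++
l=3 r=12: min(14,18)*9=126 best=187, l++
l=4 r=12: min(6,18)*8=48 best=187, l++
l=5 r=12: min(7,18)*7=49 best=187, l++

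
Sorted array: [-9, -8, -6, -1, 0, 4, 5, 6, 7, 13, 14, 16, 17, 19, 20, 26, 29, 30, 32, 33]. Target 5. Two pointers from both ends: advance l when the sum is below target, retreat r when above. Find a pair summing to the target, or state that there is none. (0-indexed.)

(-9, 14)

[0,19] -9+33=24 >5 → r--
[0,18] -9+32=23 >5 → r--
[0,17] -9+30=21 >5 → r--
[0,16] -9+29=20 >5 → r--
[0,15] -9+26=17 >5 → r--
[0,14] -9+20=11 >5 → r--
[0,13] -9+19=10 >5 → r--
[0,12] -9+17=8 >5 → r--
[0,11] -9+16=7 >5 → r--
[0,10] -9+14=5 → found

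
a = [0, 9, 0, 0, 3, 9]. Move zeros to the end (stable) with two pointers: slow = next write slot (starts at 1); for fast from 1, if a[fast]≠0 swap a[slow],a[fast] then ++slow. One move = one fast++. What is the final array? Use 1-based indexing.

[9, 3, 9, 0, 0, 0]

(s=1,f=1) a[fast]=0 → fast++
(s=1,f=2) a[fast]=9≠0 swap→a[1]=9 → slow++,fast++
(s=2,f=3) a[fast]=0 → fast++
(s=2,f=4) a[fast]=0 → fast++
(s=2,f=5) a[fast]=3≠0 swap→a[2]=3 → slow++,fast++
(s=3,f=6) a[fast]=9≠0 swap→a[3]=9 → slow++,fast++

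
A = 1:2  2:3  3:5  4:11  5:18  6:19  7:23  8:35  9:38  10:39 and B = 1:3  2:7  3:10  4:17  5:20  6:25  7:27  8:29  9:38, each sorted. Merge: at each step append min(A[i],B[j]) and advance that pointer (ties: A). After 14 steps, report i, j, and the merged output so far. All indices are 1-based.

i=1 j=1: A[i]=2<=B[j]=3 take 2, i++
i=2 j=1: A[i]=3<=B[j]=3 take 3, i++
i=3 j=1: A[i]=5>B[j]=3 take 3, j++
i=3 j=2: A[i]=5<=B[j]=7 take 5, i++
i=4 j=2: A[i]=11>B[j]=7 take 7, j++
i=4 j=3: A[i]=11>B[j]=10 take 10, j++
i=4 j=4: A[i]=11<=B[j]=17 take 11, i++
i=5 j=4: A[i]=18>B[j]=17 take 17, j++
i=5 j=5: A[i]=18<=B[j]=20 take 18, i++
i=6 j=5: A[i]=19<=B[j]=20 take 19, i++
i=7 j=5: A[i]=23>B[j]=20 take 20, j++
i=7 j=6: A[i]=23<=B[j]=25 take 23, i++
i=8 j=6: A[i]=35>B[j]=25 take 25, j++
i=8 j=7: A[i]=35>B[j]=27 take 27, j++

i=8, j=8, merged so far=[2, 3, 3, 5, 7, 10, 11, 17, 18, 19, 20, 23, 25, 27]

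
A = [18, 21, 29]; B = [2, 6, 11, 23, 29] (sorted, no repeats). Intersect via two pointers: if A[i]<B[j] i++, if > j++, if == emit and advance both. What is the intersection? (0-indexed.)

i=0 j=0: 18>2, j++
i=0 j=1: 18>6, j++
i=0 j=2: 18>11, j++
i=0 j=3: 18<23, i++
i=1 j=3: 21<23, i++
i=2 j=3: 29>23, j++
i=2 j=4: 29==29 emit, i++,j++

intersection = [29]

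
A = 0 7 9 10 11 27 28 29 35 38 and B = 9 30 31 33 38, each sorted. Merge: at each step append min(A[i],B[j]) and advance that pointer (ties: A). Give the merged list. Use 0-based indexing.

i=0 j=0: A[i]=0<=B[j]=9 take 0, i++
i=1 j=0: A[i]=7<=B[j]=9 take 7, i++
i=2 j=0: A[i]=9<=B[j]=9 take 9, i++
i=3 j=0: A[i]=10>B[j]=9 take 9, j++
i=3 j=1: A[i]=10<=B[j]=30 take 10, i++
i=4 j=1: A[i]=11<=B[j]=30 take 11, i++
i=5 j=1: A[i]=27<=B[j]=30 take 27, i++
i=6 j=1: A[i]=28<=B[j]=30 take 28, i++
i=7 j=1: A[i]=29<=B[j]=30 take 29, i++
i=8 j=1: A[i]=35>B[j]=30 take 30, j++
i=8 j=2: A[i]=35>B[j]=31 take 31, j++
i=8 j=3: A[i]=35>B[j]=33 take 33, j++
i=8 j=4: A[i]=35<=B[j]=38 take 35, i++
i=9 j=4: A[i]=38<=B[j]=38 take 38, i++
i=10 j=4: A done, take B[j]=38, j++

[0, 7, 9, 9, 10, 11, 27, 28, 29, 30, 31, 33, 35, 38, 38]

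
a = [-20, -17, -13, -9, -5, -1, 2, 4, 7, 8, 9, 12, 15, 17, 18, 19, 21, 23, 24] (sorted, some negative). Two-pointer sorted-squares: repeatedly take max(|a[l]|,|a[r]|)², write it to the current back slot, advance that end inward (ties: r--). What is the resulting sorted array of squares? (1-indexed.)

[1,19] |-20|<=|24| out[19]=576 → r--
[1,18] |-20|<=|23| out[18]=529 → r--
[1,17] |-20|<=|21| out[17]=441 → r--
[1,16] |-20|>|19| out[16]=400 → l++
[2,16] |-17|<=|19| out[15]=361 → r--
[2,15] |-17|<=|18| out[14]=324 → r--
[2,14] |-17|<=|17| out[13]=289 → r--
[2,13] |-17|>|15| out[12]=289 → l++
[3,13] |-13|<=|15| out[11]=225 → r--
[3,12] |-13|>|12| out[10]=169 → l++
[4,12] |-9|<=|12| out[9]=144 → r--
[4,11] |-9|<=|9| out[8]=81 → r--
[4,10] |-9|>|8| out[7]=81 → l++
[5,10] |-5|<=|8| out[6]=64 → r--
[5,9] |-5|<=|7| out[5]=49 → r--
[5,8] |-5|>|4| out[4]=25 → l++
[6,8] |-1|<=|4| out[3]=16 → r--
[6,7] |-1|<=|2| out[2]=4 → r--
[6,6] |-1|<=|-1| out[1]=1 → r--

[1, 4, 16, 25, 49, 64, 81, 81, 144, 169, 225, 289, 289, 324, 361, 400, 441, 529, 576]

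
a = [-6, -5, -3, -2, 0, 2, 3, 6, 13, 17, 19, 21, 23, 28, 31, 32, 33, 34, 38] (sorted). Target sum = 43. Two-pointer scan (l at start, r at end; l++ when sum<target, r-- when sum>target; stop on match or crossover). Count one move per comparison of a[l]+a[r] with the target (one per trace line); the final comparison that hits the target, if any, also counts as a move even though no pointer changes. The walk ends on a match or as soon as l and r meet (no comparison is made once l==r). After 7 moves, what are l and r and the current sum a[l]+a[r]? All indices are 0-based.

l=7, r=18, sum=44

l=0 r=18: -6+38=32 <43, l++
l=1 r=18: -5+38=33 <43, l++
l=2 r=18: -3+38=35 <43, l++
l=3 r=18: -2+38=36 <43, l++
l=4 r=18: 0+38=38 <43, l++
l=5 r=18: 2+38=40 <43, l++
l=6 r=18: 3+38=41 <43, l++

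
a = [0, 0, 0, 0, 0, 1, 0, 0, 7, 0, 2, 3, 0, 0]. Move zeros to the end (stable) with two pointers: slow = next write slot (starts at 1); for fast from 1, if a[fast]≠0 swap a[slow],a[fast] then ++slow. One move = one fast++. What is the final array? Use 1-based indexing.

(s=1,f=1) a[fast]=0 → fast++
(s=1,f=2) a[fast]=0 → fast++
(s=1,f=3) a[fast]=0 → fast++
(s=1,f=4) a[fast]=0 → fast++
(s=1,f=5) a[fast]=0 → fast++
(s=1,f=6) a[fast]=1≠0 swap→a[1]=1 → slow++,fast++
(s=2,f=7) a[fast]=0 → fast++
(s=2,f=8) a[fast]=0 → fast++
(s=2,f=9) a[fast]=7≠0 swap→a[2]=7 → slow++,fast++
(s=3,f=10) a[fast]=0 → fast++
(s=3,f=11) a[fast]=2≠0 swap→a[3]=2 → slow++,fast++
(s=4,f=12) a[fast]=3≠0 swap→a[4]=3 → slow++,fast++
(s=5,f=13) a[fast]=0 → fast++
(s=5,f=14) a[fast]=0 → fast++

[1, 7, 2, 3, 0, 0, 0, 0, 0, 0, 0, 0, 0, 0]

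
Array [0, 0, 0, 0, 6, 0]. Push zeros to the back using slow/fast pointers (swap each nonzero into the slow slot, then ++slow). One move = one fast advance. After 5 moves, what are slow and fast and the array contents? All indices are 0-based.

slow=0 fast=0: a[fast]=0, fast++
slow=0 fast=1: a[fast]=0, fast++
slow=0 fast=2: a[fast]=0, fast++
slow=0 fast=3: a[fast]=0, fast++
slow=0 fast=4: a[fast]=6≠0 swap→a[0]=6, slow++,fast++

slow=1, fast=5, a=[6, 0, 0, 0, 0, 0]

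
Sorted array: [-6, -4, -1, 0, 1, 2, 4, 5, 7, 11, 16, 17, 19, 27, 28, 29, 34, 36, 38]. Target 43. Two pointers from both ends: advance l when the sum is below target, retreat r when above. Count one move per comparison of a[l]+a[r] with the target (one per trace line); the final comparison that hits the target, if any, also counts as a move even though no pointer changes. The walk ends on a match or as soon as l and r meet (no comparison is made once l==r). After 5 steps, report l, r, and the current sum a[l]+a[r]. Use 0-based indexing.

[0,18] -6+38=32 <43 → l++
[1,18] -4+38=34 <43 → l++
[2,18] -1+38=37 <43 → l++
[3,18] 0+38=38 <43 → l++
[4,18] 1+38=39 <43 → l++

l=5, r=18, sum=40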